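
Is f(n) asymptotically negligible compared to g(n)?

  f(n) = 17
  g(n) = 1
False

f(n) = 17 is O(1), and g(n) = 1 is O(1).
Since they have the same growth rate, f(n) = o(g(n)) is false.
(f = o(g) requires f to grow strictly slower, not equal.)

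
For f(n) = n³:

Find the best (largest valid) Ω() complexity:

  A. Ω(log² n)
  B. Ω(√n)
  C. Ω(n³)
C

f(n) = n³ is Ω(n³).
All listed options are valid Big-Ω bounds (lower bounds),
but Ω(n³) is the tightest (largest valid bound).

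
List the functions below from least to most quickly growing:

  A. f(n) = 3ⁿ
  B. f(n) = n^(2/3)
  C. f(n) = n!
B < A < C

Comparing growth rates:
B = n^(2/3) is O(n^(2/3))
A = 3ⁿ is O(3ⁿ)
C = n! is O(n!)

Therefore, the order from slowest to fastest is: B < A < C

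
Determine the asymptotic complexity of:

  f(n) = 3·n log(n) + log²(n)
O(n log n)

The dominant term in 3·n log(n) + log²(n) is 3·n log(n), which is Θ(n log n).
Lower-order terms (log²(n)) are asymptotically negligible.
Constants are absorbed, so the tightest bound is O(n log n).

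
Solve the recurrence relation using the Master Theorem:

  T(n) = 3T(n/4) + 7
Θ(n^log₄(3))

Master Theorem: a = 3, b = 4, f(n) = 7.
Compute the critical exponent d = log₄(3) = 0.792.
Compare f(n) = Θ(1) against n^d:
  k = 0 < d = 0.792, so f(n) = O(n^(d-ε)) — Case 1.
  The recursion cost dominates: T(n) = Θ(n^d) = Θ(n^log₄(3)).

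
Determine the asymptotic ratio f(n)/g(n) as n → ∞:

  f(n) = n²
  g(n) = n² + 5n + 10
1

Since n² and n² + 5n + 10 have the same growth rate (O(n²)),
the ratio converges to a constant: 1.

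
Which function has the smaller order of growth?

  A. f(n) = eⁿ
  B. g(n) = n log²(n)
B

f(n) = eⁿ is O(eⁿ), while g(n) = n log²(n) is O(n log² n).
Since O(n log² n) grows slower than O(eⁿ), g(n) is dominated.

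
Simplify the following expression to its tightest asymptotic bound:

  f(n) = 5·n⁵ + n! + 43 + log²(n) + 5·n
Θ(n!)

Order the terms by growth rate: 43 ≺ log²(n) ≺ 5·n ≺ 5·n⁵ ≺ n!.
The fastest-growing term n! dominates as n → ∞; dropping its constant factor gives Θ(n!).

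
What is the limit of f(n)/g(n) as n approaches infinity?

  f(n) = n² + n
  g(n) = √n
∞

Since n² + n (O(n²)) grows faster than √n (O(√n)),
the ratio f(n)/g(n) → ∞ as n → ∞.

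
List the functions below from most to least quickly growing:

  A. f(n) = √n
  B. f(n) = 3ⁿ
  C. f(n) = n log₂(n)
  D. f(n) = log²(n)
B > C > A > D

Comparing growth rates:
B = 3ⁿ is O(3ⁿ)
C = n log₂(n) is O(n log n)
A = √n is O(√n)
D = log²(n) is O(log² n)

Therefore, the order from fastest to slowest is: B > C > A > D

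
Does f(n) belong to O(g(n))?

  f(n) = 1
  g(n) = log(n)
True

f(n) = 1 is O(1), and g(n) = log(n) is O(log n).
Since O(1) ⊆ O(log n) (f grows no faster than g), f(n) = O(g(n)) is true.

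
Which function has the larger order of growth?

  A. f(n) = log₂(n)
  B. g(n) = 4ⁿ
B

f(n) = log₂(n) is O(log n), while g(n) = 4ⁿ is O(4ⁿ).
Since O(4ⁿ) grows faster than O(log n), g(n) dominates.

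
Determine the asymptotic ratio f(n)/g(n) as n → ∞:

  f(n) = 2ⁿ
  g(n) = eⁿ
0

Since 2ⁿ (O(2ⁿ)) grows slower than eⁿ (O(eⁿ)),
the ratio f(n)/g(n) → 0 as n → ∞.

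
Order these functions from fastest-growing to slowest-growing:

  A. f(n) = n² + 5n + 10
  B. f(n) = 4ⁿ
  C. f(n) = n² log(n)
B > C > A

Comparing growth rates:
B = 4ⁿ is O(4ⁿ)
C = n² log(n) is O(n² log n)
A = n² + 5n + 10 is O(n²)

Therefore, the order from fastest to slowest is: B > C > A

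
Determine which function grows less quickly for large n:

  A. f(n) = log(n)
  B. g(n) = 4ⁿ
A

f(n) = log(n) is O(log n), while g(n) = 4ⁿ is O(4ⁿ).
Since O(log n) grows slower than O(4ⁿ), f(n) is dominated.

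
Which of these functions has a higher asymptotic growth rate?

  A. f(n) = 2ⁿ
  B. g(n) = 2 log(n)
A

f(n) = 2ⁿ is O(2ⁿ), while g(n) = 2 log(n) is O(log n).
Since O(2ⁿ) grows faster than O(log n), f(n) dominates.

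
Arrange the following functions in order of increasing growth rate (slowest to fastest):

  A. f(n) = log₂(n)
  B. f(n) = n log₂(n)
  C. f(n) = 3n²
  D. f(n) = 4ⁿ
A < B < C < D

Comparing growth rates:
A = log₂(n) is O(log n)
B = n log₂(n) is O(n log n)
C = 3n² is O(n²)
D = 4ⁿ is O(4ⁿ)

Therefore, the order from slowest to fastest is: A < B < C < D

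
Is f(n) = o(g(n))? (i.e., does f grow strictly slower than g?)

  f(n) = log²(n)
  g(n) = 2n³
True

f(n) = log²(n) is O(log² n), and g(n) = 2n³ is O(n³).
Since O(log² n) grows strictly slower than O(n³), f(n) = o(g(n)) is true.
This means lim(n→∞) f(n)/g(n) = 0.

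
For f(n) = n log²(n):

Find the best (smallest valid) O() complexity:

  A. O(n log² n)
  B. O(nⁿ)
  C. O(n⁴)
A

f(n) = n log²(n) is O(n log² n).
All listed options are valid Big-O bounds (upper bounds),
but O(n log² n) is the tightest (smallest valid bound).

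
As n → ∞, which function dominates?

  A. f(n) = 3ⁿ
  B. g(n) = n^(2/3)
A

f(n) = 3ⁿ is O(3ⁿ), while g(n) = n^(2/3) is O(n^(2/3)).
Since O(3ⁿ) grows faster than O(n^(2/3)), f(n) dominates.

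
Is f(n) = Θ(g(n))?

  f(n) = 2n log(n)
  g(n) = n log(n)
True

f(n) = 2n log(n) and g(n) = n log(n) are both O(n log n).
Since they have the same asymptotic growth rate, f(n) = Θ(g(n)) is true.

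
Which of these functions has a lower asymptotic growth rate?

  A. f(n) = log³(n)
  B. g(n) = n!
A

f(n) = log³(n) is O(log³ n), while g(n) = n! is O(n!).
Since O(log³ n) grows slower than O(n!), f(n) is dominated.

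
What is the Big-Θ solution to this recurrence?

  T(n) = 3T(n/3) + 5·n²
Θ(n²)

Master Theorem: a = 3, b = 3, f(n) = 5·n².
Compute the critical exponent d = log₃(3) = 1.
Compare f(n) = Θ(n²) against n^d:
  k = 2 > d = 1, so f(n) = Ω(n^(d+ε)) — Case 3.
  Regularity: a·(n/b)^2/n^2 = a/b^2 = 3/9 < 1 ✓.
  The top-level work dominates: T(n) = Θ(f(n)) = Θ(n²).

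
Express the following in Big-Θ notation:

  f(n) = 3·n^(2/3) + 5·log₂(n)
Θ(n^(2/3))

Order the terms by growth rate: 5·log₂(n) ≺ 3·n^(2/3).
The fastest-growing term 3·n^(2/3) dominates as n → ∞; dropping its constant factor gives Θ(n^(2/3)).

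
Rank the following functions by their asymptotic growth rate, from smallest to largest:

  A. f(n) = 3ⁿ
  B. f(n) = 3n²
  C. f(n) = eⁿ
B < C < A

Comparing growth rates:
B = 3n² is O(n²)
C = eⁿ is O(eⁿ)
A = 3ⁿ is O(3ⁿ)

Therefore, the order from slowest to fastest is: B < C < A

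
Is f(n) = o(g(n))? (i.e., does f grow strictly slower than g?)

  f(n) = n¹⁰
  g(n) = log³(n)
False

f(n) = n¹⁰ is O(n¹⁰), and g(n) = log³(n) is O(log³ n).
Since O(n¹⁰) grows faster than or equal to O(log³ n), f(n) = o(g(n)) is false.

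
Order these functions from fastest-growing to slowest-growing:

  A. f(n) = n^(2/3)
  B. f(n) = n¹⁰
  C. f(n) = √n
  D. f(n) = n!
D > B > A > C

Comparing growth rates:
D = n! is O(n!)
B = n¹⁰ is O(n¹⁰)
A = n^(2/3) is O(n^(2/3))
C = √n is O(√n)

Therefore, the order from fastest to slowest is: D > B > A > C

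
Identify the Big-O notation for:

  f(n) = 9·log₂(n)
O(log n)

The dominant term in 9·log₂(n) is 9·log₂(n), which is Θ(log n).
Constants are absorbed, so the tightest bound is O(log n).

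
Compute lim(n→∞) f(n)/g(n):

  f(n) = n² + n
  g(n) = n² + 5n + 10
1

Since n² + n and n² + 5n + 10 have the same growth rate (O(n²)),
the ratio converges to a constant: 1.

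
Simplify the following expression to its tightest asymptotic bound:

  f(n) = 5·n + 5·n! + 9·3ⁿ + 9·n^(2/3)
Θ(n!)

Order the terms by growth rate: 9·n^(2/3) ≺ 5·n ≺ 9·3ⁿ ≺ 5·n!.
The fastest-growing term 5·n! dominates as n → ∞; dropping its constant factor gives Θ(n!).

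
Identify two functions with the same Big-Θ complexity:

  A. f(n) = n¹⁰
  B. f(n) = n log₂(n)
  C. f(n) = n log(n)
B and C

Examining each function:
  A. n¹⁰ is O(n¹⁰)
  B. n log₂(n) is O(n log n)
  C. n log(n) is O(n log n)

Functions B and C both have the same complexity class.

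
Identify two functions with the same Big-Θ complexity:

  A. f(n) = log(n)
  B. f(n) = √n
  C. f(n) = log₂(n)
A and C

Examining each function:
  A. log(n) is O(log n)
  B. √n is O(√n)
  C. log₂(n) is O(log n)

Functions A and C both have the same complexity class.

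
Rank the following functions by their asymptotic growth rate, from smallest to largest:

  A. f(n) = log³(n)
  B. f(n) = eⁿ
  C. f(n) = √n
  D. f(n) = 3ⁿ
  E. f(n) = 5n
A < C < E < B < D

Comparing growth rates:
A = log³(n) is O(log³ n)
C = √n is O(√n)
E = 5n is O(n)
B = eⁿ is O(eⁿ)
D = 3ⁿ is O(3ⁿ)

Therefore, the order from slowest to fastest is: A < C < E < B < D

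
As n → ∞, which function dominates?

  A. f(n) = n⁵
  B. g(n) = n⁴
A

f(n) = n⁵ is O(n⁵), while g(n) = n⁴ is O(n⁴).
Since O(n⁵) grows faster than O(n⁴), f(n) dominates.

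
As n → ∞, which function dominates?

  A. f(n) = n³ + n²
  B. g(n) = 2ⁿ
B

f(n) = n³ + n² is O(n³), while g(n) = 2ⁿ is O(2ⁿ).
Since O(2ⁿ) grows faster than O(n³), g(n) dominates.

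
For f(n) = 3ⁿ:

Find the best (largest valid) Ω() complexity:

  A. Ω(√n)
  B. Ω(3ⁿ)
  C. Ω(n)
B

f(n) = 3ⁿ is Ω(3ⁿ).
All listed options are valid Big-Ω bounds (lower bounds),
but Ω(3ⁿ) is the tightest (largest valid bound).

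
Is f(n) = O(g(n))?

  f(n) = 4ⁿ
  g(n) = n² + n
False

f(n) = 4ⁿ is O(4ⁿ), and g(n) = n² + n is O(n²).
Since O(4ⁿ) grows faster than O(n²), f(n) = O(g(n)) is false.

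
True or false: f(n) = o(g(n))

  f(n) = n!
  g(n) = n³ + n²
False

f(n) = n! is O(n!), and g(n) = n³ + n² is O(n³).
Since O(n!) grows faster than or equal to O(n³), f(n) = o(g(n)) is false.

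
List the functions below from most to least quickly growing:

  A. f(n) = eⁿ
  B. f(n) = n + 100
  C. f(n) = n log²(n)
A > C > B

Comparing growth rates:
A = eⁿ is O(eⁿ)
C = n log²(n) is O(n log² n)
B = n + 100 is O(n)

Therefore, the order from fastest to slowest is: A > C > B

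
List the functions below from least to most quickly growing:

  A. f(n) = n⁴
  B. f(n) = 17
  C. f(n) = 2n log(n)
B < C < A

Comparing growth rates:
B = 17 is O(1)
C = 2n log(n) is O(n log n)
A = n⁴ is O(n⁴)

Therefore, the order from slowest to fastest is: B < C < A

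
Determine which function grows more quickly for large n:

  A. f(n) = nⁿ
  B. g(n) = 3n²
A

f(n) = nⁿ is O(nⁿ), while g(n) = 3n² is O(n²).
Since O(nⁿ) grows faster than O(n²), f(n) dominates.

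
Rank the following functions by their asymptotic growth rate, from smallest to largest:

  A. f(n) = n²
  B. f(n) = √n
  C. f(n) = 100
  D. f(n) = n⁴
C < B < A < D

Comparing growth rates:
C = 100 is O(1)
B = √n is O(√n)
A = n² is O(n²)
D = n⁴ is O(n⁴)

Therefore, the order from slowest to fastest is: C < B < A < D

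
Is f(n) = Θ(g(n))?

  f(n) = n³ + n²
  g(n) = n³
True

f(n) = n³ + n² and g(n) = n³ are both O(n³).
Since they have the same asymptotic growth rate, f(n) = Θ(g(n)) is true.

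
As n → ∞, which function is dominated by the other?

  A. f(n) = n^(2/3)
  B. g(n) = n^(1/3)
B

f(n) = n^(2/3) is O(n^(2/3)), while g(n) = n^(1/3) is O(n^(1/3)).
Since O(n^(1/3)) grows slower than O(n^(2/3)), g(n) is dominated.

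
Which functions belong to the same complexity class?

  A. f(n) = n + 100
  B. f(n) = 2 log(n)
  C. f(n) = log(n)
B and C

Examining each function:
  A. n + 100 is O(n)
  B. 2 log(n) is O(log n)
  C. log(n) is O(log n)

Functions B and C both have the same complexity class.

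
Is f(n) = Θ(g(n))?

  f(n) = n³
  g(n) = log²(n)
False

f(n) = n³ is O(n³), and g(n) = log²(n) is O(log² n).
Since they have different growth rates, f(n) = Θ(g(n)) is false.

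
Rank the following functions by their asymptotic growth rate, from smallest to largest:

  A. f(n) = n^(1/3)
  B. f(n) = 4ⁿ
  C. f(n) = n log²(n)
A < C < B

Comparing growth rates:
A = n^(1/3) is O(n^(1/3))
C = n log²(n) is O(n log² n)
B = 4ⁿ is O(4ⁿ)

Therefore, the order from slowest to fastest is: A < C < B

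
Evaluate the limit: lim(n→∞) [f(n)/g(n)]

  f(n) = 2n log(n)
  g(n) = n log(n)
2

Since 2n log(n) and n log(n) have the same growth rate (O(n log n)),
the ratio converges to a constant: 2.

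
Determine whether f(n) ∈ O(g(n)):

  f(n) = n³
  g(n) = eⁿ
True

f(n) = n³ is O(n³), and g(n) = eⁿ is O(eⁿ).
Since O(n³) ⊆ O(eⁿ) (f grows no faster than g), f(n) = O(g(n)) is true.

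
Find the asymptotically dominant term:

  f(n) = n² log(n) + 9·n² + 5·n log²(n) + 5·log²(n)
n² log(n)

Looking at each term:
  - n² log(n) is O(n² log n)
  - 9·n² is O(n²)
  - 5·n log²(n) is O(n log² n)
  - 5·log²(n) is O(log² n)

The term n² log(n) (O(n² log n)) grows fastest and dominates all others.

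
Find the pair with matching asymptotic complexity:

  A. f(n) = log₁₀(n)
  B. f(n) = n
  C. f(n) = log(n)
A and C

Examining each function:
  A. log₁₀(n) is O(log n)
  B. n is O(n)
  C. log(n) is O(log n)

Functions A and C both have the same complexity class.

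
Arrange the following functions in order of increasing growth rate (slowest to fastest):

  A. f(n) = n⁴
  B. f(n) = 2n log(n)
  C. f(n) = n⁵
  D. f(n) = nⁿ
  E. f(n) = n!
B < A < C < E < D

Comparing growth rates:
B = 2n log(n) is O(n log n)
A = n⁴ is O(n⁴)
C = n⁵ is O(n⁵)
E = n! is O(n!)
D = nⁿ is O(nⁿ)

Therefore, the order from slowest to fastest is: B < A < C < E < D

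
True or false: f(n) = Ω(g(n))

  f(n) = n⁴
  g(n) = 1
True

f(n) = n⁴ is O(n⁴), and g(n) = 1 is O(1).
Since O(n⁴) grows at least as fast as O(1), f(n) = Ω(g(n)) is true.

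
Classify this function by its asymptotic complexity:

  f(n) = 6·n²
O(n²)

The dominant term in 6·n² is 6·n², which is Θ(n²).
Constants are absorbed, so the tightest bound is O(n²).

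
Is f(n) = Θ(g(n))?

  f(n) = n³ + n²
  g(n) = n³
True

f(n) = n³ + n² and g(n) = n³ are both O(n³).
Since they have the same asymptotic growth rate, f(n) = Θ(g(n)) is true.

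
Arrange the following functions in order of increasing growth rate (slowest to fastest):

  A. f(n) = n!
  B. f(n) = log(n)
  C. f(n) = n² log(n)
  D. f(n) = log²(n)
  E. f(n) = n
B < D < E < C < A

Comparing growth rates:
B = log(n) is O(log n)
D = log²(n) is O(log² n)
E = n is O(n)
C = n² log(n) is O(n² log n)
A = n! is O(n!)

Therefore, the order from slowest to fastest is: B < D < E < C < A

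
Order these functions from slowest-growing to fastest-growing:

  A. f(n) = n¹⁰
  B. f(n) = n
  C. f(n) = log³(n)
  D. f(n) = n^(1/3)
C < D < B < A

Comparing growth rates:
C = log³(n) is O(log³ n)
D = n^(1/3) is O(n^(1/3))
B = n is O(n)
A = n¹⁰ is O(n¹⁰)

Therefore, the order from slowest to fastest is: C < D < B < A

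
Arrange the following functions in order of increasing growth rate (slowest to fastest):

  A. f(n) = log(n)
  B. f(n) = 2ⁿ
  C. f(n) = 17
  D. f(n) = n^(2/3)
C < A < D < B

Comparing growth rates:
C = 17 is O(1)
A = log(n) is O(log n)
D = n^(2/3) is O(n^(2/3))
B = 2ⁿ is O(2ⁿ)

Therefore, the order from slowest to fastest is: C < A < D < B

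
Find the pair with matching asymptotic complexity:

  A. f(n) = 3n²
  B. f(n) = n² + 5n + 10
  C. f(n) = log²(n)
A and B

Examining each function:
  A. 3n² is O(n²)
  B. n² + 5n + 10 is O(n²)
  C. log²(n) is O(log² n)

Functions A and B both have the same complexity class.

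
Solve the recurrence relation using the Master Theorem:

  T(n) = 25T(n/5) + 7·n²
Θ(n² log n)

Master Theorem: a = 25, b = 5, f(n) = 7·n².
Compute the critical exponent d = log₅(25) = 2.
Compare f(n) = Θ(n²) against n^d:
  k = 2 = d, so f(n) = Θ(n^d) — Case 2.
  Work is balanced across levels: T(n) = Θ(n^d log n) = Θ(n² log n).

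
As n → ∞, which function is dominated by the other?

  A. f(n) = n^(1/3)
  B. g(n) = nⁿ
A

f(n) = n^(1/3) is O(n^(1/3)), while g(n) = nⁿ is O(nⁿ).
Since O(n^(1/3)) grows slower than O(nⁿ), f(n) is dominated.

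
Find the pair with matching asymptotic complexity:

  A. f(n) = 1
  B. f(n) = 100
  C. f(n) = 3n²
A and B

Examining each function:
  A. 1 is O(1)
  B. 100 is O(1)
  C. 3n² is O(n²)

Functions A and B both have the same complexity class.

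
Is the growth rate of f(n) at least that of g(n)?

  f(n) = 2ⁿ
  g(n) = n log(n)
True

f(n) = 2ⁿ is O(2ⁿ), and g(n) = n log(n) is O(n log n).
Since O(2ⁿ) grows at least as fast as O(n log n), f(n) = Ω(g(n)) is true.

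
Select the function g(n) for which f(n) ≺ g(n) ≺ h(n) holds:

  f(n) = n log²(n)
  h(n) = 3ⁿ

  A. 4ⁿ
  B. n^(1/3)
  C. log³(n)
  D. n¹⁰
D

We need g(n) with n log²(n) = o(g(n)) and g(n) = o(3ⁿ), i.e. O(n log² n) ≺ g ≺ O(3ⁿ).
Check each option:
  A. 4ⁿ — O(4ⁿ) does not grow strictly slower than h(n)
  B. n^(1/3) — O(n^(1/3)) does not grow strictly faster than f(n)
  C. log³(n) — O(log³ n) does not grow strictly faster than f(n)
  D. n¹⁰ — O(n¹⁰) is strictly between O(n log² n) and O(3ⁿ) ✓

Only option D (n¹⁰) lies strictly between.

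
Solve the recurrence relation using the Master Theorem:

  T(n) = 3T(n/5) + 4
Θ(n^log₅(3))

Master Theorem: a = 3, b = 5, f(n) = 4.
Compute the critical exponent d = log₅(3) = 0.683.
Compare f(n) = Θ(1) against n^d:
  k = 0 < d = 0.683, so f(n) = O(n^(d-ε)) — Case 1.
  The recursion cost dominates: T(n) = Θ(n^d) = Θ(n^log₅(3)).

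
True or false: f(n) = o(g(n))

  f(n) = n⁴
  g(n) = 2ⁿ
True

f(n) = n⁴ is O(n⁴), and g(n) = 2ⁿ is O(2ⁿ).
Since O(n⁴) grows strictly slower than O(2ⁿ), f(n) = o(g(n)) is true.
This means lim(n→∞) f(n)/g(n) = 0.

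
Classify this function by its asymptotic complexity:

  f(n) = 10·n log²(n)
O(n log² n)

The dominant term in 10·n log²(n) is 10·n log²(n), which is Θ(n log² n).
Constants are absorbed, so the tightest bound is O(n log² n).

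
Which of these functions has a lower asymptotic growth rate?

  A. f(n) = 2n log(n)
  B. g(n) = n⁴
A

f(n) = 2n log(n) is O(n log n), while g(n) = n⁴ is O(n⁴).
Since O(n log n) grows slower than O(n⁴), f(n) is dominated.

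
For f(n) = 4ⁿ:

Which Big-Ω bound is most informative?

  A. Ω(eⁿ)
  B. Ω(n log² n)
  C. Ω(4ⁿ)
C

f(n) = 4ⁿ is Ω(4ⁿ).
All listed options are valid Big-Ω bounds (lower bounds),
but Ω(4ⁿ) is the tightest (largest valid bound).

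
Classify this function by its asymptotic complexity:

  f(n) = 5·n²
O(n²)

The dominant term in 5·n² is 5·n², which is Θ(n²).
Constants are absorbed, so the tightest bound is O(n²).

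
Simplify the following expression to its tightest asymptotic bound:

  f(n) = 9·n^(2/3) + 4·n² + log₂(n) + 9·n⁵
Θ(n⁵)

Order the terms by growth rate: log₂(n) ≺ 9·n^(2/3) ≺ 4·n² ≺ 9·n⁵.
The fastest-growing term 9·n⁵ dominates as n → ∞; dropping its constant factor gives Θ(n⁵).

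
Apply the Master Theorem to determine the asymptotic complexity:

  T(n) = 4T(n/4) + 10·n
Θ(n log n)

Master Theorem: a = 4, b = 4, f(n) = 10·n.
Compute the critical exponent d = log₄(4) = 1.
Compare f(n) = Θ(n) against n^d:
  k = 1 = d, so f(n) = Θ(n^d) — Case 2.
  Work is balanced across levels: T(n) = Θ(n^d log n) = Θ(n log n).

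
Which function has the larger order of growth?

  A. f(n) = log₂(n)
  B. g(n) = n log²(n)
B

f(n) = log₂(n) is O(log n), while g(n) = n log²(n) is O(n log² n).
Since O(n log² n) grows faster than O(log n), g(n) dominates.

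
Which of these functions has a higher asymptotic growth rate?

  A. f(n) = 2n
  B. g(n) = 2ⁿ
B

f(n) = 2n is O(n), while g(n) = 2ⁿ is O(2ⁿ).
Since O(2ⁿ) grows faster than O(n), g(n) dominates.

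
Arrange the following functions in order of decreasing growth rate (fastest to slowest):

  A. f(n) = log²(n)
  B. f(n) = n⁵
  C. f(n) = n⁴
B > C > A

Comparing growth rates:
B = n⁵ is O(n⁵)
C = n⁴ is O(n⁴)
A = log²(n) is O(log² n)

Therefore, the order from fastest to slowest is: B > C > A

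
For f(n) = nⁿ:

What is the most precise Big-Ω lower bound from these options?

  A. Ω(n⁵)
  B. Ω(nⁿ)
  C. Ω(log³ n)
B

f(n) = nⁿ is Ω(nⁿ).
All listed options are valid Big-Ω bounds (lower bounds),
but Ω(nⁿ) is the tightest (largest valid bound).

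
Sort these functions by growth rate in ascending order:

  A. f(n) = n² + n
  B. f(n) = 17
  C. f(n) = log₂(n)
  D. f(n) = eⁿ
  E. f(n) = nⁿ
B < C < A < D < E

Comparing growth rates:
B = 17 is O(1)
C = log₂(n) is O(log n)
A = n² + n is O(n²)
D = eⁿ is O(eⁿ)
E = nⁿ is O(nⁿ)

Therefore, the order from slowest to fastest is: B < C < A < D < E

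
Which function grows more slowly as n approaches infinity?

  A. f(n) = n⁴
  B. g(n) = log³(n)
B

f(n) = n⁴ is O(n⁴), while g(n) = log³(n) is O(log³ n).
Since O(log³ n) grows slower than O(n⁴), g(n) is dominated.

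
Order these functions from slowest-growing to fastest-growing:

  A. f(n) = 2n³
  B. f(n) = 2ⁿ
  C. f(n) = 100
C < A < B

Comparing growth rates:
C = 100 is O(1)
A = 2n³ is O(n³)
B = 2ⁿ is O(2ⁿ)

Therefore, the order from slowest to fastest is: C < A < B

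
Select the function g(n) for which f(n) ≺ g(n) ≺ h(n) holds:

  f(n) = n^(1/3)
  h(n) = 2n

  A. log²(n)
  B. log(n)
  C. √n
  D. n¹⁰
C

We need g(n) with n^(1/3) = o(g(n)) and g(n) = o(2n), i.e. O(n^(1/3)) ≺ g ≺ O(n).
Check each option:
  A. log²(n) — O(log² n) does not grow strictly faster than f(n)
  B. log(n) — O(log n) does not grow strictly faster than f(n)
  C. √n — O(√n) is strictly between O(n^(1/3)) and O(n) ✓
  D. n¹⁰ — O(n¹⁰) does not grow strictly slower than h(n)

Only option C (√n) lies strictly between.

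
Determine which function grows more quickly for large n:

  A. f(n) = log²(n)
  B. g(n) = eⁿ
B

f(n) = log²(n) is O(log² n), while g(n) = eⁿ is O(eⁿ).
Since O(eⁿ) grows faster than O(log² n), g(n) dominates.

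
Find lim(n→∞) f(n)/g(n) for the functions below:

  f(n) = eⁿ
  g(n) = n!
0

Since eⁿ (O(eⁿ)) grows slower than n! (O(n!)),
the ratio f(n)/g(n) → 0 as n → ∞.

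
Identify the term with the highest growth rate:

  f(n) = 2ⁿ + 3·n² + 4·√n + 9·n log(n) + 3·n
2ⁿ

Looking at each term:
  - 2ⁿ is O(2ⁿ)
  - 3·n² is O(n²)
  - 4·√n is O(√n)
  - 9·n log(n) is O(n log n)
  - 3·n is O(n)

The term 2ⁿ (O(2ⁿ)) grows fastest and dominates all others.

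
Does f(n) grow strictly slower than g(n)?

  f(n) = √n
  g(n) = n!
True

f(n) = √n is O(√n), and g(n) = n! is O(n!).
Since O(√n) grows strictly slower than O(n!), f(n) = o(g(n)) is true.
This means lim(n→∞) f(n)/g(n) = 0.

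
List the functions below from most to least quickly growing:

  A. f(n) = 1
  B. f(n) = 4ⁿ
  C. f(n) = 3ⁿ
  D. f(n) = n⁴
B > C > D > A

Comparing growth rates:
B = 4ⁿ is O(4ⁿ)
C = 3ⁿ is O(3ⁿ)
D = n⁴ is O(n⁴)
A = 1 is O(1)

Therefore, the order from fastest to slowest is: B > C > D > A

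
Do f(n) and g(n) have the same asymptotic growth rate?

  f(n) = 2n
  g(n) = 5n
True

f(n) = 2n and g(n) = 5n are both O(n).
Since they have the same asymptotic growth rate, f(n) = Θ(g(n)) is true.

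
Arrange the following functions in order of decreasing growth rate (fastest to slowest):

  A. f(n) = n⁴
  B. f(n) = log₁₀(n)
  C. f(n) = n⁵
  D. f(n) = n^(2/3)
C > A > D > B

Comparing growth rates:
C = n⁵ is O(n⁵)
A = n⁴ is O(n⁴)
D = n^(2/3) is O(n^(2/3))
B = log₁₀(n) is O(log n)

Therefore, the order from fastest to slowest is: C > A > D > B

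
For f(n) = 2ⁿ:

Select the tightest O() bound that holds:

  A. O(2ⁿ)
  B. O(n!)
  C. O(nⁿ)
A

f(n) = 2ⁿ is O(2ⁿ).
All listed options are valid Big-O bounds (upper bounds),
but O(2ⁿ) is the tightest (smallest valid bound).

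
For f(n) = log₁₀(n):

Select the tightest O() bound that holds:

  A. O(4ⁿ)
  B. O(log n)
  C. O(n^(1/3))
B

f(n) = log₁₀(n) is O(log n).
All listed options are valid Big-O bounds (upper bounds),
but O(log n) is the tightest (smallest valid bound).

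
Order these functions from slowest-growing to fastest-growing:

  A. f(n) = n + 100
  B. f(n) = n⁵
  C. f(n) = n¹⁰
A < B < C

Comparing growth rates:
A = n + 100 is O(n)
B = n⁵ is O(n⁵)
C = n¹⁰ is O(n¹⁰)

Therefore, the order from slowest to fastest is: A < B < C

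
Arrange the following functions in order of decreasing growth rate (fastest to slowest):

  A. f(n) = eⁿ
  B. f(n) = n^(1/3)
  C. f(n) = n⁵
A > C > B

Comparing growth rates:
A = eⁿ is O(eⁿ)
C = n⁵ is O(n⁵)
B = n^(1/3) is O(n^(1/3))

Therefore, the order from fastest to slowest is: A > C > B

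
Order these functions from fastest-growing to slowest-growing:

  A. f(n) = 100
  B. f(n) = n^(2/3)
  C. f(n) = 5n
C > B > A

Comparing growth rates:
C = 5n is O(n)
B = n^(2/3) is O(n^(2/3))
A = 100 is O(1)

Therefore, the order from fastest to slowest is: C > B > A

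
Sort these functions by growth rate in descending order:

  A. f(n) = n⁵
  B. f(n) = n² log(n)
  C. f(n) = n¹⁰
C > A > B

Comparing growth rates:
C = n¹⁰ is O(n¹⁰)
A = n⁵ is O(n⁵)
B = n² log(n) is O(n² log n)

Therefore, the order from fastest to slowest is: C > A > B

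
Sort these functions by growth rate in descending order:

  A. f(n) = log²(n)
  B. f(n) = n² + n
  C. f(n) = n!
C > B > A

Comparing growth rates:
C = n! is O(n!)
B = n² + n is O(n²)
A = log²(n) is O(log² n)

Therefore, the order from fastest to slowest is: C > B > A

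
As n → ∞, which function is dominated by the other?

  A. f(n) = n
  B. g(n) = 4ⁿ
A

f(n) = n is O(n), while g(n) = 4ⁿ is O(4ⁿ).
Since O(n) grows slower than O(4ⁿ), f(n) is dominated.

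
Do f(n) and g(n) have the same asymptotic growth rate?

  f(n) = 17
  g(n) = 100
True

f(n) = 17 and g(n) = 100 are both O(1).
Since they have the same asymptotic growth rate, f(n) = Θ(g(n)) is true.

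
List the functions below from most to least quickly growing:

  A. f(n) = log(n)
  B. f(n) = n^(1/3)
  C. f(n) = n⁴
C > B > A

Comparing growth rates:
C = n⁴ is O(n⁴)
B = n^(1/3) is O(n^(1/3))
A = log(n) is O(log n)

Therefore, the order from fastest to slowest is: C > B > A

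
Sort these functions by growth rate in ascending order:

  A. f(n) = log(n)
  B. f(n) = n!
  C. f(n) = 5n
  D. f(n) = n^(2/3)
A < D < C < B

Comparing growth rates:
A = log(n) is O(log n)
D = n^(2/3) is O(n^(2/3))
C = 5n is O(n)
B = n! is O(n!)

Therefore, the order from slowest to fastest is: A < D < C < B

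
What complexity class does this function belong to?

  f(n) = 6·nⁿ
O(nⁿ)

The dominant term in 6·nⁿ is 6·nⁿ, which is Θ(nⁿ).
Constants are absorbed, so the tightest bound is O(nⁿ).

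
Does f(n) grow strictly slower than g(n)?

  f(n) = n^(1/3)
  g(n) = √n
True

f(n) = n^(1/3) is O(n^(1/3)), and g(n) = √n is O(√n).
Since O(n^(1/3)) grows strictly slower than O(√n), f(n) = o(g(n)) is true.
This means lim(n→∞) f(n)/g(n) = 0.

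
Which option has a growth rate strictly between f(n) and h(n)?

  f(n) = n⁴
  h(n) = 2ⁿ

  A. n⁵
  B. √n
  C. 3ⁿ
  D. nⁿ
A

We need g(n) with n⁴ = o(g(n)) and g(n) = o(2ⁿ), i.e. O(n⁴) ≺ g ≺ O(2ⁿ).
Check each option:
  A. n⁵ — O(n⁵) is strictly between O(n⁴) and O(2ⁿ) ✓
  B. √n — O(√n) does not grow strictly faster than f(n)
  C. 3ⁿ — O(3ⁿ) does not grow strictly slower than h(n)
  D. nⁿ — O(nⁿ) does not grow strictly slower than h(n)

Only option A (n⁵) lies strictly between.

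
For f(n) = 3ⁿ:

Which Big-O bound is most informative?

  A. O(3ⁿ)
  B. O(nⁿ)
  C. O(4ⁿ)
A

f(n) = 3ⁿ is O(3ⁿ).
All listed options are valid Big-O bounds (upper bounds),
but O(3ⁿ) is the tightest (smallest valid bound).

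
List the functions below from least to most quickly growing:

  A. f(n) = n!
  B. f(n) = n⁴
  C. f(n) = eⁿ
B < C < A

Comparing growth rates:
B = n⁴ is O(n⁴)
C = eⁿ is O(eⁿ)
A = n! is O(n!)

Therefore, the order from slowest to fastest is: B < C < A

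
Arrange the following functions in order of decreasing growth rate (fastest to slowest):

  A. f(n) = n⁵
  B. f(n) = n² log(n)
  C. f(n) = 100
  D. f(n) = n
A > B > D > C

Comparing growth rates:
A = n⁵ is O(n⁵)
B = n² log(n) is O(n² log n)
D = n is O(n)
C = 100 is O(1)

Therefore, the order from fastest to slowest is: A > B > D > C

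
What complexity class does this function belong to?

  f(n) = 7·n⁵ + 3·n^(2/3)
O(n⁵)

The dominant term in 7·n⁵ + 3·n^(2/3) is 7·n⁵, which is Θ(n⁵).
Lower-order terms (3·n^(2/3)) are asymptotically negligible.
Constants are absorbed, so the tightest bound is O(n⁵).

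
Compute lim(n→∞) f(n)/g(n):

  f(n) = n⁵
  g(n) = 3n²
∞

Since n⁵ (O(n⁵)) grows faster than 3n² (O(n²)),
the ratio f(n)/g(n) → ∞ as n → ∞.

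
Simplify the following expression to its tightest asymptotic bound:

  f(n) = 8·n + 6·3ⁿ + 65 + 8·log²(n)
Θ(3ⁿ)

Order the terms by growth rate: 65 ≺ 8·log²(n) ≺ 8·n ≺ 6·3ⁿ.
The fastest-growing term 6·3ⁿ dominates as n → ∞; dropping its constant factor gives Θ(3ⁿ).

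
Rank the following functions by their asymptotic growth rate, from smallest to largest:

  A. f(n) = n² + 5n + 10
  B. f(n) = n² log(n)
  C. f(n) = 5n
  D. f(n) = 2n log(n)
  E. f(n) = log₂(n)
E < C < D < A < B

Comparing growth rates:
E = log₂(n) is O(log n)
C = 5n is O(n)
D = 2n log(n) is O(n log n)
A = n² + 5n + 10 is O(n²)
B = n² log(n) is O(n² log n)

Therefore, the order from slowest to fastest is: E < C < D < A < B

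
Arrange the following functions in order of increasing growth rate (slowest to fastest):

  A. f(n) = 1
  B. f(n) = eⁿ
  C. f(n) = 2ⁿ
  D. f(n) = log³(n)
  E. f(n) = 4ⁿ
A < D < C < B < E

Comparing growth rates:
A = 1 is O(1)
D = log³(n) is O(log³ n)
C = 2ⁿ is O(2ⁿ)
B = eⁿ is O(eⁿ)
E = 4ⁿ is O(4ⁿ)

Therefore, the order from slowest to fastest is: A < D < C < B < E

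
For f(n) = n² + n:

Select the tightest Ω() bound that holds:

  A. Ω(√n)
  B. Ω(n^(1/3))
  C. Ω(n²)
C

f(n) = n² + n is Ω(n²).
All listed options are valid Big-Ω bounds (lower bounds),
but Ω(n²) is the tightest (largest valid bound).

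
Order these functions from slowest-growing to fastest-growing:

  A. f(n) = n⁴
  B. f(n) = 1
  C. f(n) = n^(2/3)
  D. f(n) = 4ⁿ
B < C < A < D

Comparing growth rates:
B = 1 is O(1)
C = n^(2/3) is O(n^(2/3))
A = n⁴ is O(n⁴)
D = 4ⁿ is O(4ⁿ)

Therefore, the order from slowest to fastest is: B < C < A < D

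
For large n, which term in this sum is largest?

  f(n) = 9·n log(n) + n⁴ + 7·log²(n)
n⁴

Looking at each term:
  - 9·n log(n) is O(n log n)
  - n⁴ is O(n⁴)
  - 7·log²(n) is O(log² n)

The term n⁴ (O(n⁴)) grows fastest and dominates all others.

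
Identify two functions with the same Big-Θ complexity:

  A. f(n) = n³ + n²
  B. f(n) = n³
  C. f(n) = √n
A and B

Examining each function:
  A. n³ + n² is O(n³)
  B. n³ is O(n³)
  C. √n is O(√n)

Functions A and B both have the same complexity class.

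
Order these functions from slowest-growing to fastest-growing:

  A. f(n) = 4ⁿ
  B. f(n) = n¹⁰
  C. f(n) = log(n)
C < B < A

Comparing growth rates:
C = log(n) is O(log n)
B = n¹⁰ is O(n¹⁰)
A = 4ⁿ is O(4ⁿ)

Therefore, the order from slowest to fastest is: C < B < A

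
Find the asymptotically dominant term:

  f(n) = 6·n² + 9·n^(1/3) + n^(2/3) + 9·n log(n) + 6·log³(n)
6·n²

Looking at each term:
  - 6·n² is O(n²)
  - 9·n^(1/3) is O(n^(1/3))
  - n^(2/3) is O(n^(2/3))
  - 9·n log(n) is O(n log n)
  - 6·log³(n) is O(log³ n)

The term 6·n² (O(n²)) grows fastest and dominates all others.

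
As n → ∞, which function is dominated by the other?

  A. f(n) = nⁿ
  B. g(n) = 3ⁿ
B

f(n) = nⁿ is O(nⁿ), while g(n) = 3ⁿ is O(3ⁿ).
Since O(3ⁿ) grows slower than O(nⁿ), g(n) is dominated.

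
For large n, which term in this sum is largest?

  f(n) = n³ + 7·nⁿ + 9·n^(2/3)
7·nⁿ

Looking at each term:
  - n³ is O(n³)
  - 7·nⁿ is O(nⁿ)
  - 9·n^(2/3) is O(n^(2/3))

The term 7·nⁿ (O(nⁿ)) grows fastest and dominates all others.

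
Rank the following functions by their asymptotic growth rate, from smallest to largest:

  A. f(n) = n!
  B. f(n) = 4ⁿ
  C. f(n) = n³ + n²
C < B < A

Comparing growth rates:
C = n³ + n² is O(n³)
B = 4ⁿ is O(4ⁿ)
A = n! is O(n!)

Therefore, the order from slowest to fastest is: C < B < A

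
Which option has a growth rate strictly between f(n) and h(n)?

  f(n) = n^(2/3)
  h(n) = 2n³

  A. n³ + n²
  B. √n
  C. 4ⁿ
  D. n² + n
D

We need g(n) with n^(2/3) = o(g(n)) and g(n) = o(2n³), i.e. O(n^(2/3)) ≺ g ≺ O(n³).
Check each option:
  A. n³ + n² — O(n³) does not grow strictly slower than h(n)
  B. √n — O(√n) does not grow strictly faster than f(n)
  C. 4ⁿ — O(4ⁿ) does not grow strictly slower than h(n)
  D. n² + n — O(n²) is strictly between O(n^(2/3)) and O(n³) ✓

Only option D (n² + n) lies strictly between.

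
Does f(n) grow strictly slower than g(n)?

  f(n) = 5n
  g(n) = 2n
False

f(n) = 5n is O(n), and g(n) = 2n is O(n).
Since they have the same growth rate, f(n) = o(g(n)) is false.
(f = o(g) requires f to grow strictly slower, not equal.)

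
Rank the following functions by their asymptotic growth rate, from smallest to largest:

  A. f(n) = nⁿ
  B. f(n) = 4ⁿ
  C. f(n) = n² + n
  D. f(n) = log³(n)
D < C < B < A

Comparing growth rates:
D = log³(n) is O(log³ n)
C = n² + n is O(n²)
B = 4ⁿ is O(4ⁿ)
A = nⁿ is O(nⁿ)

Therefore, the order from slowest to fastest is: D < C < B < A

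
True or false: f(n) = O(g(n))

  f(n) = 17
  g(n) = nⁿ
True

f(n) = 17 is O(1), and g(n) = nⁿ is O(nⁿ).
Since O(1) ⊆ O(nⁿ) (f grows no faster than g), f(n) = O(g(n)) is true.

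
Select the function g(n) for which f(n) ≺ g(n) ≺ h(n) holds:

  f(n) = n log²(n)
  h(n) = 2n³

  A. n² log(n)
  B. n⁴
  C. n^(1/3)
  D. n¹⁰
A

We need g(n) with n log²(n) = o(g(n)) and g(n) = o(2n³), i.e. O(n log² n) ≺ g ≺ O(n³).
Check each option:
  A. n² log(n) — O(n² log n) is strictly between O(n log² n) and O(n³) ✓
  B. n⁴ — O(n⁴) does not grow strictly slower than h(n)
  C. n^(1/3) — O(n^(1/3)) does not grow strictly faster than f(n)
  D. n¹⁰ — O(n¹⁰) does not grow strictly slower than h(n)

Only option A (n² log(n)) lies strictly between.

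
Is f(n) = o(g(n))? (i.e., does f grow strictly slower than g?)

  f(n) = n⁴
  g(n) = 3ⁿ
True

f(n) = n⁴ is O(n⁴), and g(n) = 3ⁿ is O(3ⁿ).
Since O(n⁴) grows strictly slower than O(3ⁿ), f(n) = o(g(n)) is true.
This means lim(n→∞) f(n)/g(n) = 0.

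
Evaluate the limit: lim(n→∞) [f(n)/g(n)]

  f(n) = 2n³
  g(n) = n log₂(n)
∞

Since 2n³ (O(n³)) grows faster than n log₂(n) (O(n log n)),
the ratio f(n)/g(n) → ∞ as n → ∞.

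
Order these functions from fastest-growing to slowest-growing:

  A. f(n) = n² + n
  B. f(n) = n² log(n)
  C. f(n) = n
B > A > C

Comparing growth rates:
B = n² log(n) is O(n² log n)
A = n² + n is O(n²)
C = n is O(n)

Therefore, the order from fastest to slowest is: B > A > C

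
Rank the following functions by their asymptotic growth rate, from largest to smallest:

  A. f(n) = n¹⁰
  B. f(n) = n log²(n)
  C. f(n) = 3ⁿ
C > A > B

Comparing growth rates:
C = 3ⁿ is O(3ⁿ)
A = n¹⁰ is O(n¹⁰)
B = n log²(n) is O(n log² n)

Therefore, the order from fastest to slowest is: C > A > B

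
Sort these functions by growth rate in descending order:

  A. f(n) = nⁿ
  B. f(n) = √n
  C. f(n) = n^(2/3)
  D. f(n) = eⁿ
A > D > C > B

Comparing growth rates:
A = nⁿ is O(nⁿ)
D = eⁿ is O(eⁿ)
C = n^(2/3) is O(n^(2/3))
B = √n is O(√n)

Therefore, the order from fastest to slowest is: A > D > C > B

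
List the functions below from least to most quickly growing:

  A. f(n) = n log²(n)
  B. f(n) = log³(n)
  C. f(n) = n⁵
B < A < C

Comparing growth rates:
B = log³(n) is O(log³ n)
A = n log²(n) is O(n log² n)
C = n⁵ is O(n⁵)

Therefore, the order from slowest to fastest is: B < A < C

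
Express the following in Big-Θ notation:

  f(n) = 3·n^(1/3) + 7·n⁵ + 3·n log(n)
Θ(n⁵)

Order the terms by growth rate: 3·n^(1/3) ≺ 3·n log(n) ≺ 7·n⁵.
The fastest-growing term 7·n⁵ dominates as n → ∞; dropping its constant factor gives Θ(n⁵).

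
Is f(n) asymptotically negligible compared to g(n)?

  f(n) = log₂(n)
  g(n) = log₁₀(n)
False

f(n) = log₂(n) is O(log n), and g(n) = log₁₀(n) is O(log n).
Since they have the same growth rate, f(n) = o(g(n)) is false.
(f = o(g) requires f to grow strictly slower, not equal.)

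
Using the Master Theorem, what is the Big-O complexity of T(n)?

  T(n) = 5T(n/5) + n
Θ(n log n)

Master Theorem: a = 5, b = 5, f(n) = n.
Compute the critical exponent d = log₅(5) = 1.
Compare f(n) = Θ(n) against n^d:
  k = 1 = d, so f(n) = Θ(n^d) — Case 2.
  Work is balanced across levels: T(n) = Θ(n^d log n) = Θ(n log n).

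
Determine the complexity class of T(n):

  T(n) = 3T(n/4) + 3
Θ(n^log₄(3))

Master Theorem: a = 3, b = 4, f(n) = 3.
Compute the critical exponent d = log₄(3) = 0.792.
Compare f(n) = Θ(1) against n^d:
  k = 0 < d = 0.792, so f(n) = O(n^(d-ε)) — Case 1.
  The recursion cost dominates: T(n) = Θ(n^d) = Θ(n^log₄(3)).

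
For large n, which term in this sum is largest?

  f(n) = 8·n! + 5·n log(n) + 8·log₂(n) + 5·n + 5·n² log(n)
8·n!

Looking at each term:
  - 8·n! is O(n!)
  - 5·n log(n) is O(n log n)
  - 8·log₂(n) is O(log n)
  - 5·n is O(n)
  - 5·n² log(n) is O(n² log n)

The term 8·n! (O(n!)) grows fastest and dominates all others.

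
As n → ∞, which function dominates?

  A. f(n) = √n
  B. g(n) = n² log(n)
B

f(n) = √n is O(√n), while g(n) = n² log(n) is O(n² log n).
Since O(n² log n) grows faster than O(√n), g(n) dominates.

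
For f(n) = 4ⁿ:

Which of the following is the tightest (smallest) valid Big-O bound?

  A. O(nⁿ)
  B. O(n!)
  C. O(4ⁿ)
C

f(n) = 4ⁿ is O(4ⁿ).
All listed options are valid Big-O bounds (upper bounds),
but O(4ⁿ) is the tightest (smallest valid bound).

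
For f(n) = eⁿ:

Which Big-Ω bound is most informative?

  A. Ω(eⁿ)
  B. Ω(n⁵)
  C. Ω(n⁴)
A

f(n) = eⁿ is Ω(eⁿ).
All listed options are valid Big-Ω bounds (lower bounds),
but Ω(eⁿ) is the tightest (largest valid bound).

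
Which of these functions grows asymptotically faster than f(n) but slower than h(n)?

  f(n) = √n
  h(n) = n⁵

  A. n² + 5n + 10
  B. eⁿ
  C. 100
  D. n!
A

We need g(n) with √n = o(g(n)) and g(n) = o(n⁵), i.e. O(√n) ≺ g ≺ O(n⁵).
Check each option:
  A. n² + 5n + 10 — O(n²) is strictly between O(√n) and O(n⁵) ✓
  B. eⁿ — O(eⁿ) does not grow strictly slower than h(n)
  C. 100 — O(1) does not grow strictly faster than f(n)
  D. n! — O(n!) does not grow strictly slower than h(n)

Only option A (n² + 5n + 10) lies strictly between.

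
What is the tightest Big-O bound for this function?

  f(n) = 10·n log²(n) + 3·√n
O(n log² n)

The dominant term in 10·n log²(n) + 3·√n is 10·n log²(n), which is Θ(n log² n).
Lower-order terms (3·√n) are asymptotically negligible.
Constants are absorbed, so the tightest bound is O(n log² n).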